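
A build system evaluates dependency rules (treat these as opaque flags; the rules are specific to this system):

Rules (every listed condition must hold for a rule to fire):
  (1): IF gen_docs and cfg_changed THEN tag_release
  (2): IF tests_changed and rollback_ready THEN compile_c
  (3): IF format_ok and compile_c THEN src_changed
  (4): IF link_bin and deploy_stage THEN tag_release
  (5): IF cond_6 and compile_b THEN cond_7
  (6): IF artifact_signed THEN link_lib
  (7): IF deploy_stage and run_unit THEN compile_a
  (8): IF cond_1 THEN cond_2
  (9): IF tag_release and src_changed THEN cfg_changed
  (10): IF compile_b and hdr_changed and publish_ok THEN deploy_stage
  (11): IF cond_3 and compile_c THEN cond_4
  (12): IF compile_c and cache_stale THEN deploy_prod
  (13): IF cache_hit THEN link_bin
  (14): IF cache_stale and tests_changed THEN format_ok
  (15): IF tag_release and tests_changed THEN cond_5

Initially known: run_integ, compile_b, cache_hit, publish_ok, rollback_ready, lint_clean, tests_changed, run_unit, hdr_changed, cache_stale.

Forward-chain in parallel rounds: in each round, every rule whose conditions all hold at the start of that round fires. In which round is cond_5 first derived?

3

Round 1 — (2), (10), (13), (14), derive compile_c, deploy_stage, link_bin, format_ok.
Round 2 — (3), (4), (7), (12), derive src_changed, tag_release, compile_a, deploy_prod.
Round 3 — (9), (15), derive cfg_changed, cond_5.
cond_5 first appears in round 3.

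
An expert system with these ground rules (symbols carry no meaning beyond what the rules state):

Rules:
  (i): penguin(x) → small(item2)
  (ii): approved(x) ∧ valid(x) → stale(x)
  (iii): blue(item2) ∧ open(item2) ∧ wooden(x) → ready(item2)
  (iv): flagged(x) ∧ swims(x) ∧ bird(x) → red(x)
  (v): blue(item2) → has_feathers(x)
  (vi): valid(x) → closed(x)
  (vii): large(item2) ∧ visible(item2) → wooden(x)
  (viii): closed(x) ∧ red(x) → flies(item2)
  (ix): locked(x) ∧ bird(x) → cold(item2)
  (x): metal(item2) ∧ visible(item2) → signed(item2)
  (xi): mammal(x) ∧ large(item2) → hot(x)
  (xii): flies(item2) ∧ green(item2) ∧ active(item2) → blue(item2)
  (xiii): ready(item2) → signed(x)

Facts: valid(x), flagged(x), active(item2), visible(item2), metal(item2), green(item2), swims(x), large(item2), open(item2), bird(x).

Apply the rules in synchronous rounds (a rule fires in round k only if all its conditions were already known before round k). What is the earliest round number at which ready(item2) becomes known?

Round 1: (iv) [flagged(x) ∧ swims(x) ∧ bird(x) → red(x)]; (vi) [valid(x) → closed(x)]; (vii) [large(item2) ∧ visible(item2) → wooden(x)]; (x) [metal(item2) ∧ visible(item2) → signed(item2)]. New: red(x), closed(x), wooden(x), signed(item2).
Round 2: (viii) [closed(x) ∧ red(x) → flies(item2)]. New: flies(item2).
Round 3: (xii) [flies(item2) ∧ green(item2) ∧ active(item2) → blue(item2)]. New: blue(item2).
Round 4: (iii) [blue(item2) ∧ open(item2) ∧ wooden(x) → ready(item2)]; (v) [blue(item2) → has_feathers(x)]. New: ready(item2), has_feathers(x).
ready(item2) first appears in round 4.

4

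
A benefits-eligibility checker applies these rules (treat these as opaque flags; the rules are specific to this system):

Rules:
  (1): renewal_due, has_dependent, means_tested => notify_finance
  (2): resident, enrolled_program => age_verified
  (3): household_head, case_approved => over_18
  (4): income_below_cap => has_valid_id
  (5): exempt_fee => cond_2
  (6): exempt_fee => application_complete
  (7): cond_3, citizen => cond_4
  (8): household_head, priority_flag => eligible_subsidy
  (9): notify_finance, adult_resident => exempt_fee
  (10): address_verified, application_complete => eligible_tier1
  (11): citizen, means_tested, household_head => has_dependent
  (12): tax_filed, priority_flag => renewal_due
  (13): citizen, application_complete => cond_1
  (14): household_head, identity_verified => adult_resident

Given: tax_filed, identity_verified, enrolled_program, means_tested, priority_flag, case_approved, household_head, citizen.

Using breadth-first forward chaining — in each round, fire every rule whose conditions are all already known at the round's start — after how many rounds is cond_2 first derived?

4

Round 1 fires (3), (8), (11), (12), (14), giving over_18, eligible_subsidy, has_dependent, renewal_due, adult_resident.
Round 2 fires (1), giving notify_finance.
Round 3 fires (9), giving exempt_fee.
Round 4 fires (5), (6), giving cond_2, application_complete.
cond_2 first appears in round 4.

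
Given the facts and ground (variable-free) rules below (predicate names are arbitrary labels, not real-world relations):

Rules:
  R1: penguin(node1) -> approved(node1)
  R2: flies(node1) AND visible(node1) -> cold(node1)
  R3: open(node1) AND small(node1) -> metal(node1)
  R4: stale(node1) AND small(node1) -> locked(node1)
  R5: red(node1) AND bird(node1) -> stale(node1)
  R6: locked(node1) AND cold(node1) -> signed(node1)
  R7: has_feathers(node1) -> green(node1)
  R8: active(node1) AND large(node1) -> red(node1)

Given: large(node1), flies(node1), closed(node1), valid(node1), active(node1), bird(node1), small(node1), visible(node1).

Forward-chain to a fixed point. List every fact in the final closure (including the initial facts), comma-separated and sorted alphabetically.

active(node1), bird(node1), closed(node1), cold(node1), flies(node1), large(node1), locked(node1), red(node1), signed(node1), small(node1), stale(node1), valid(node1), visible(node1)

Round 1: R2 [flies(node1) AND visible(node1) -> cold(node1)]; R8 [active(node1) AND large(node1) -> red(node1)]. New: cold(node1), red(node1).
Round 2: R5 [red(node1) AND bird(node1) -> stale(node1)]. New: stale(node1).
Round 3: R4 [stale(node1) AND small(node1) -> locked(node1)]. New: locked(node1).
Round 4: R6 [locked(node1) AND cold(node1) -> signed(node1)]. New: signed(node1).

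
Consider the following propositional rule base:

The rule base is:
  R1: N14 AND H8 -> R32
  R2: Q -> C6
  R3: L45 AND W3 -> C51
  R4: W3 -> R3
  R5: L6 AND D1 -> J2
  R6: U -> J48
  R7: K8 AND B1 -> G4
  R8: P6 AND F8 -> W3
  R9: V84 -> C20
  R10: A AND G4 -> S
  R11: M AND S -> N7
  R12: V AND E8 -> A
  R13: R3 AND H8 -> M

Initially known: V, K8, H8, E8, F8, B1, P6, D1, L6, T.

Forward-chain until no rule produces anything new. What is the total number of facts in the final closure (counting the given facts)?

18

Round 1 fires R5, R7, R8, R12, giving J2, G4, W3, A.
Round 2 fires R4, R10, giving R3, S.
Round 3 fires R13, giving M.
Round 4 fires R11, giving N7.
Closure: {A, B1, D1, E8, F8, G4, H8, J2, K8, L6, M, N7, P6, R3, S, T, V, W3} — 18 facts.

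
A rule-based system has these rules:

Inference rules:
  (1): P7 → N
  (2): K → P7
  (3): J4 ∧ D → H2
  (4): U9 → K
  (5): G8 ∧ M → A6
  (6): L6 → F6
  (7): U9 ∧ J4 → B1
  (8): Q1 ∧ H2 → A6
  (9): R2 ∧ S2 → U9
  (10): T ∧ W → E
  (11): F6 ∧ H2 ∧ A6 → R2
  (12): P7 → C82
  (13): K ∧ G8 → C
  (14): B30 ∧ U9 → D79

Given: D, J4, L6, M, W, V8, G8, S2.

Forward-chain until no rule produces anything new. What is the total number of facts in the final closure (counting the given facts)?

19

Round 1 — (3), (5), (6), derive H2, A6, F6.
Round 2 — (11), derive R2.
Round 3 — (9), derive U9.
Round 4 — (4), (7), derive K, B1.
Round 5 — (2), (13), derive P7, C.
Round 6 — (1), (12), derive N, C82.
Closure: {A6, B1, C, C82, D, F6, G8, H2, J4, K, L6, M, N, P7, R2, S2, U9, V8, W} — 19 facts.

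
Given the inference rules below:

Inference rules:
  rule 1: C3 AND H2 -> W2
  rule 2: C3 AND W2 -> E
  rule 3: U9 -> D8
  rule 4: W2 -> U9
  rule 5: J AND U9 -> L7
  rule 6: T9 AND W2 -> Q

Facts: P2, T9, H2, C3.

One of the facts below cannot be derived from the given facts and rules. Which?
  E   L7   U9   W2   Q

Round 1 fires rule 1, giving W2.
Round 2 fires rule 2, rule 4, rule 6, giving E, U9, Q.
Round 3 fires rule 3, giving D8.
Derived: U9 (round 2), E (round 2), W2 (round 1), Q (round 2). L7 never appears in any round.

L7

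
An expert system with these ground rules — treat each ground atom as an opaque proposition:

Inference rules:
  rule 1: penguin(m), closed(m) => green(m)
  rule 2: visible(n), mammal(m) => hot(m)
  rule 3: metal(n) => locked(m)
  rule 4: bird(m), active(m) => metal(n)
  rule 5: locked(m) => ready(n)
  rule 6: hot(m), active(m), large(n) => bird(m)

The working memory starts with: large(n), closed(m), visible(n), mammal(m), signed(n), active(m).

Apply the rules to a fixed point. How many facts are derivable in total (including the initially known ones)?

[1] rule 2 [visible(n), mammal(m) => hot(m)]. ⇒ new: hot(m).
[2] rule 6 [hot(m), active(m), large(n) => bird(m)]. ⇒ new: bird(m).
[3] rule 4 [bird(m), active(m) => metal(n)]. ⇒ new: metal(n).
[4] rule 3 [metal(n) => locked(m)]. ⇒ new: locked(m).
[5] rule 5 [locked(m) => ready(n)]. ⇒ new: ready(n).
Closure: {active(m), bird(m), closed(m), hot(m), large(n), locked(m), mammal(m), metal(n), ready(n), signed(n), visible(n)} — 11 facts.

11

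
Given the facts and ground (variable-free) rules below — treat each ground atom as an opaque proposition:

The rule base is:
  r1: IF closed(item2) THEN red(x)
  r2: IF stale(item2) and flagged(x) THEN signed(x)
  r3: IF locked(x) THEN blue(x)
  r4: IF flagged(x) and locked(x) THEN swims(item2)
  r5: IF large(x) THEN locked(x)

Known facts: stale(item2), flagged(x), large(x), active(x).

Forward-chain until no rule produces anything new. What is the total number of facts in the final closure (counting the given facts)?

Round 1: r2 [IF stale(item2) and flagged(x) THEN signed(x)]; r5 [IF large(x) THEN locked(x)]. New: signed(x), locked(x).
Round 2: r3 [IF locked(x) THEN blue(x)]; r4 [IF flagged(x) and locked(x) THEN swims(item2)]. New: blue(x), swims(item2).
Closure: {active(x), blue(x), flagged(x), large(x), locked(x), signed(x), stale(item2), swims(item2)} — 8 facts.

8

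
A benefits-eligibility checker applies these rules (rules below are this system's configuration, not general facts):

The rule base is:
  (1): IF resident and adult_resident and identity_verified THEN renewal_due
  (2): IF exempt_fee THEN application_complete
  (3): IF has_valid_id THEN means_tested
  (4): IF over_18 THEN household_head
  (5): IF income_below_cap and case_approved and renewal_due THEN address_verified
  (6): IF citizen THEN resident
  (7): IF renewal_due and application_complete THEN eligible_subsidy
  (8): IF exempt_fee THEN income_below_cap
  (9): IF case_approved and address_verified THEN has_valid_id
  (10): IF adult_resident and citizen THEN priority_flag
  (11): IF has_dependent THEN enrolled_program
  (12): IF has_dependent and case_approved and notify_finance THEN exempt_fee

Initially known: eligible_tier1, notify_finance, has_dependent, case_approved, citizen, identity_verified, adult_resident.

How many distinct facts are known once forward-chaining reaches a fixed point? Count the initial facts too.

18

Round 1 fires (6), (10), (11), (12), giving resident, priority_flag, enrolled_program, exempt_fee.
Round 2 fires (1), (2), (8), giving renewal_due, application_complete, income_below_cap.
Round 3 fires (5), (7), giving address_verified, eligible_subsidy.
Round 4 fires (9), giving has_valid_id.
Round 5 fires (3), giving means_tested.
Closure: {address_verified, adult_resident, application_complete, case_approved, citizen, eligible_subsidy, eligible_tier1, enrolled_program, exempt_fee, has_dependent, has_valid_id, identity_verified, income_below_cap, means_tested, notify_finance, priority_flag, renewal_due, resident} — 18 facts.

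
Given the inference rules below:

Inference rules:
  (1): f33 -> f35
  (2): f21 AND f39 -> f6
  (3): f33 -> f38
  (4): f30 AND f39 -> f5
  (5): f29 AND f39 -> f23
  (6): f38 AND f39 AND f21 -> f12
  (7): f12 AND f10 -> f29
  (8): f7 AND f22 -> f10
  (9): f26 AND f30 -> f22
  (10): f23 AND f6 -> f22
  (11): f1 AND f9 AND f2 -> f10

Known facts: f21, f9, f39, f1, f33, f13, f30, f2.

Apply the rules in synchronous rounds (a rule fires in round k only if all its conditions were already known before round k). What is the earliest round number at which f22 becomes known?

5

[1] (1) [f33 -> f35]; (2) [f21 AND f39 -> f6]; (3) [f33 -> f38]; (4) [f30 AND f39 -> f5]; (11) [f1 AND f9 AND f2 -> f10]. ⇒ new: f35, f6, f38, f5, f10.
[2] (6) [f38 AND f39 AND f21 -> f12]. ⇒ new: f12.
[3] (7) [f12 AND f10 -> f29]. ⇒ new: f29.
[4] (5) [f29 AND f39 -> f23]. ⇒ new: f23.
[5] (10) [f23 AND f6 -> f22]. ⇒ new: f22.
f22 first appears in round 5.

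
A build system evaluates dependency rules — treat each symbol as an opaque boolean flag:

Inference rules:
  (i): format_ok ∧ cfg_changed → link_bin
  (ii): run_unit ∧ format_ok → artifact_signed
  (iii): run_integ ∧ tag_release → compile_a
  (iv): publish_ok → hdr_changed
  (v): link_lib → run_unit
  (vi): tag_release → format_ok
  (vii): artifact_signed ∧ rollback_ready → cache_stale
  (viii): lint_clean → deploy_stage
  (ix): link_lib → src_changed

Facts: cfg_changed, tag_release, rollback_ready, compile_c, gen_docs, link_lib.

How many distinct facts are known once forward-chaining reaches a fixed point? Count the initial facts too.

Round 1 — (v), (vi), (ix), derive run_unit, format_ok, src_changed.
Round 2 — (i), (ii), derive link_bin, artifact_signed.
Round 3 — (vii), derive cache_stale.
Closure: {artifact_signed, cache_stale, cfg_changed, compile_c, format_ok, gen_docs, link_bin, link_lib, rollback_ready, run_unit, src_changed, tag_release} — 12 facts.

12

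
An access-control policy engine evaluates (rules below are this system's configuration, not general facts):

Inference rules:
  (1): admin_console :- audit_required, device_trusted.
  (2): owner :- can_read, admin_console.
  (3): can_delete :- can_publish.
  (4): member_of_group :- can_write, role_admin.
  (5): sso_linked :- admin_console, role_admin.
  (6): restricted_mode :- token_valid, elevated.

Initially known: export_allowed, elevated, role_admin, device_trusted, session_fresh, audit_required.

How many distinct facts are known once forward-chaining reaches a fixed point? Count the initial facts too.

Round 1: (1) [admin_console :- audit_required, device_trusted.]. New: admin_console.
Round 2: (5) [sso_linked :- admin_console, role_admin.]. New: sso_linked.
Closure: {admin_console, audit_required, device_trusted, elevated, export_allowed, role_admin, session_fresh, sso_linked} — 8 facts.

8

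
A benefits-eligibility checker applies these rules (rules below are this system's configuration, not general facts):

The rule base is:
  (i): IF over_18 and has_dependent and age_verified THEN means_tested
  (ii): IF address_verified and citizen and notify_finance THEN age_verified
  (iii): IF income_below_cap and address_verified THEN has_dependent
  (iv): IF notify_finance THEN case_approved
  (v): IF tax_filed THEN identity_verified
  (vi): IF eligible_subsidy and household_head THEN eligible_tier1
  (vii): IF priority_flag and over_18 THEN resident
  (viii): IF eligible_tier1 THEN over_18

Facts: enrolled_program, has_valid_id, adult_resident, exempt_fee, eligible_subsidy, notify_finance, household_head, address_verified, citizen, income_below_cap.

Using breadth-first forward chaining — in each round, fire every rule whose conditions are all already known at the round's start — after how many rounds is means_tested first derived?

[1] (ii) [IF address_verified and citizen and notify_finance THEN age_verified]; (iii) [IF income_below_cap and address_verified THEN has_dependent]; (iv) [IF notify_finance THEN case_approved]; (vi) [IF eligible_subsidy and household_head THEN eligible_tier1]. ⇒ new: age_verified, has_dependent, case_approved, eligible_tier1.
[2] (viii) [IF eligible_tier1 THEN over_18]. ⇒ new: over_18.
[3] (i) [IF over_18 and has_dependent and age_verified THEN means_tested]. ⇒ new: means_tested.
means_tested first appears in round 3.

3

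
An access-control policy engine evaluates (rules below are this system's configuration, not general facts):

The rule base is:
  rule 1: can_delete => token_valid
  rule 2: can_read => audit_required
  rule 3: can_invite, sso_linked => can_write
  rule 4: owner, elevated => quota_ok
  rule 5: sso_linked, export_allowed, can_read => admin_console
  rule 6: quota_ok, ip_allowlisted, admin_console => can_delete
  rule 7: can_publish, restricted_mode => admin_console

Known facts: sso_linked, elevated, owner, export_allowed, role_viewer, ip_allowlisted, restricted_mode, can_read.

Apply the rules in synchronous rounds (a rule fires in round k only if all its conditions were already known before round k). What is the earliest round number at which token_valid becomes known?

Round 1 — rule 2, rule 4, rule 5, derive audit_required, quota_ok, admin_console.
Round 2 — rule 6, derive can_delete.
Round 3 — rule 1, derive token_valid.
token_valid first appears in round 3.

3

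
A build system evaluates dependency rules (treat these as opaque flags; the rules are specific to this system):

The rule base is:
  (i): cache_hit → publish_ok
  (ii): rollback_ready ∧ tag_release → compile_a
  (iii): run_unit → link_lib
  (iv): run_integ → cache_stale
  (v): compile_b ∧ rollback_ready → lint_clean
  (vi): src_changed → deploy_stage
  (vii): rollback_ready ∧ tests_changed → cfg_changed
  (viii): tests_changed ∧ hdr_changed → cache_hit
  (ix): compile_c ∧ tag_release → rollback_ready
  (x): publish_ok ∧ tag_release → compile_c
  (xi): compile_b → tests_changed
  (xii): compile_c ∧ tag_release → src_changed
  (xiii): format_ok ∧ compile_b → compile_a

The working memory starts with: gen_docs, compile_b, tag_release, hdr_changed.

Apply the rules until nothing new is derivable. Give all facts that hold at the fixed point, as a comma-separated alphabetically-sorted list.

Round 1: (xi) [compile_b → tests_changed]. Adds tests_changed.
Round 2: (viii) [tests_changed ∧ hdr_changed → cache_hit]. Adds cache_hit.
Round 3: (i) [cache_hit → publish_ok]. Adds publish_ok.
Round 4: (x) [publish_ok ∧ tag_release → compile_c]. Adds compile_c.
Round 5: (ix) [compile_c ∧ tag_release → rollback_ready]; (xii) [compile_c ∧ tag_release → src_changed]. Adds rollback_ready, src_changed.
Round 6: (ii) [rollback_ready ∧ tag_release → compile_a]; (v) [compile_b ∧ rollback_ready → lint_clean]; (vi) [src_changed → deploy_stage]; (vii) [rollback_ready ∧ tests_changed → cfg_changed]. Adds compile_a, lint_clean, deploy_stage, cfg_changed.

cache_hit, cfg_changed, compile_a, compile_b, compile_c, deploy_stage, gen_docs, hdr_changed, lint_clean, publish_ok, rollback_ready, src_changed, tag_release, tests_changed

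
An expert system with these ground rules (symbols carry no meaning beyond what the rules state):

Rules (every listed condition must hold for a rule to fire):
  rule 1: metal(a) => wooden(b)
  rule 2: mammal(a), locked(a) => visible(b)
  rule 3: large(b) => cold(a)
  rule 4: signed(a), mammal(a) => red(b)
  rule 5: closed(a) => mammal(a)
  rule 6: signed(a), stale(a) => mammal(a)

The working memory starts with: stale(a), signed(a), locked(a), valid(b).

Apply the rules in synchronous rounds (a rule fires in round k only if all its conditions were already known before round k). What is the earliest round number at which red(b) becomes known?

2

Round 1: rule 6 [signed(a), stale(a) => mammal(a)]. Adds mammal(a).
Round 2: rule 2 [mammal(a), locked(a) => visible(b)]; rule 4 [signed(a), mammal(a) => red(b)]. Adds visible(b), red(b).
red(b) first appears in round 2.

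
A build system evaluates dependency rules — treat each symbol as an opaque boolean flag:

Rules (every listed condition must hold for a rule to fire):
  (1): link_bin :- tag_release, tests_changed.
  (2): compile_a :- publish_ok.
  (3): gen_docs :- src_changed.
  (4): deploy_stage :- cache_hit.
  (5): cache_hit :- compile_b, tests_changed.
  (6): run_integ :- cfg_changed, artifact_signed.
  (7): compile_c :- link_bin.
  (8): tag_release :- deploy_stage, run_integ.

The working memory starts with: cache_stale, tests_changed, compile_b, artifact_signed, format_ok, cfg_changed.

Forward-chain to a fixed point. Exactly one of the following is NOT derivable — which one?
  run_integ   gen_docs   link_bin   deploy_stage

gen_docs

Round 1: (5) [cache_hit :- compile_b, tests_changed.]; (6) [run_integ :- cfg_changed, artifact_signed.]. Adds cache_hit, run_integ.
Round 2: (4) [deploy_stage :- cache_hit.]. Adds deploy_stage.
Round 3: (8) [tag_release :- deploy_stage, run_integ.]. Adds tag_release.
Round 4: (1) [link_bin :- tag_release, tests_changed.]. Adds link_bin.
Round 5: (7) [compile_c :- link_bin.]. Adds compile_c.
Derived: deploy_stage (round 2), run_integ (round 1), link_bin (round 4). gen_docs never appears in any round.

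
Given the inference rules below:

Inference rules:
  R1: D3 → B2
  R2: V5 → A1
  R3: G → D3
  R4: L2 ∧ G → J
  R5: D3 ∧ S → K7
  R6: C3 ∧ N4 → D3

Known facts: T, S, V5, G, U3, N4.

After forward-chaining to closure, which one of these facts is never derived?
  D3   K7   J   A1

Round 1 fires R2, R3, giving A1, D3.
Round 2 fires R1, R5, giving B2, K7.
Derived: D3 (round 1), A1 (round 1), K7 (round 2). J never appears in any round.

J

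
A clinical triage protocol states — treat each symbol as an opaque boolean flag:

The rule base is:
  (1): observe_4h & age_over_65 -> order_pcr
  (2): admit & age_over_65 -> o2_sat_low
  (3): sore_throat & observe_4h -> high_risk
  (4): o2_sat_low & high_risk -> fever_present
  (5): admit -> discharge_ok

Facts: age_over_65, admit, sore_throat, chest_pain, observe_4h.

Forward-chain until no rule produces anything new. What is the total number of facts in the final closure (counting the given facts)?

Round 1 — (1), (2), (3), (5), derive order_pcr, o2_sat_low, high_risk, discharge_ok.
Round 2 — (4), derive fever_present.
Closure: {admit, age_over_65, chest_pain, discharge_ok, fever_present, high_risk, o2_sat_low, observe_4h, order_pcr, sore_throat} — 10 facts.

10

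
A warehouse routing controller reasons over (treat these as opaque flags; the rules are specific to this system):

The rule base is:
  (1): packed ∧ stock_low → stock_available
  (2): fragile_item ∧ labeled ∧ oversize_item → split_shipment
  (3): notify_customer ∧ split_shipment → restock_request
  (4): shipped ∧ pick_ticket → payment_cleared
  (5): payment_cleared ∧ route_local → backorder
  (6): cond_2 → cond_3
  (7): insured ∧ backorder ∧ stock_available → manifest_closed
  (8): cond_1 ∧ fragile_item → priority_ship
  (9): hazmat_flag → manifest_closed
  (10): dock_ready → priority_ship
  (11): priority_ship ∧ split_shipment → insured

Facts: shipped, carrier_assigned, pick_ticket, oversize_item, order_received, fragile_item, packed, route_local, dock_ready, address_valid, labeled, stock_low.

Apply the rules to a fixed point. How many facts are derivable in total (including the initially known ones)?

Round 1 — (1), (2), (4), (10), derive stock_available, split_shipment, payment_cleared, priority_ship.
Round 2 — (5), (11), derive backorder, insured.
Round 3 — (7), derive manifest_closed.
Closure: {address_valid, backorder, carrier_assigned, dock_ready, fragile_item, insured, labeled, manifest_closed, order_received, oversize_item, packed, payment_cleared, pick_ticket, priority_ship, route_local, shipped, split_shipment, stock_available, stock_low} — 19 facts.

19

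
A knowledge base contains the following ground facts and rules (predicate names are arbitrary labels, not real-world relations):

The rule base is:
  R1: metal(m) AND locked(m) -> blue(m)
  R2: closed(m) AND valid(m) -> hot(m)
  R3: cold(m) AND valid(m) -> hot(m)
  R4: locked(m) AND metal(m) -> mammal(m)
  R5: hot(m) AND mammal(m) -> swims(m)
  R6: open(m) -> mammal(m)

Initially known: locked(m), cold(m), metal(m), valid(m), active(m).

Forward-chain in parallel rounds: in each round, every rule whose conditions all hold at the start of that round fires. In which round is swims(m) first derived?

2

[1] R1 [metal(m) AND locked(m) -> blue(m)]; R3 [cold(m) AND valid(m) -> hot(m)]; R4 [locked(m) AND metal(m) -> mammal(m)]. ⇒ new: blue(m), hot(m), mammal(m).
[2] R5 [hot(m) AND mammal(m) -> swims(m)]. ⇒ new: swims(m).
swims(m) first appears in round 2.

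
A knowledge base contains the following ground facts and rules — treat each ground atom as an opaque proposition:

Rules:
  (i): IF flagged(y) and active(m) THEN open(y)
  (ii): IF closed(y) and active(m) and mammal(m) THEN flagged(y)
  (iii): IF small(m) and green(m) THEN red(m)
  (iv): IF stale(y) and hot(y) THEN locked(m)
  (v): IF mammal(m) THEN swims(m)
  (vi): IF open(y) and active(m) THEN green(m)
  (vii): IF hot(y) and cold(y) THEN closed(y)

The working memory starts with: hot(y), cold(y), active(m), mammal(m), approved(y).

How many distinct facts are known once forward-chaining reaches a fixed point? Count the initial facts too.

[1] (v) [IF mammal(m) THEN swims(m)]; (vii) [IF hot(y) and cold(y) THEN closed(y)]. ⇒ new: swims(m), closed(y).
[2] (ii) [IF closed(y) and active(m) and mammal(m) THEN flagged(y)]. ⇒ new: flagged(y).
[3] (i) [IF flagged(y) and active(m) THEN open(y)]. ⇒ new: open(y).
[4] (vi) [IF open(y) and active(m) THEN green(m)]. ⇒ new: green(m).
Closure: {active(m), approved(y), closed(y), cold(y), flagged(y), green(m), hot(y), mammal(m), open(y), swims(m)} — 10 facts.

10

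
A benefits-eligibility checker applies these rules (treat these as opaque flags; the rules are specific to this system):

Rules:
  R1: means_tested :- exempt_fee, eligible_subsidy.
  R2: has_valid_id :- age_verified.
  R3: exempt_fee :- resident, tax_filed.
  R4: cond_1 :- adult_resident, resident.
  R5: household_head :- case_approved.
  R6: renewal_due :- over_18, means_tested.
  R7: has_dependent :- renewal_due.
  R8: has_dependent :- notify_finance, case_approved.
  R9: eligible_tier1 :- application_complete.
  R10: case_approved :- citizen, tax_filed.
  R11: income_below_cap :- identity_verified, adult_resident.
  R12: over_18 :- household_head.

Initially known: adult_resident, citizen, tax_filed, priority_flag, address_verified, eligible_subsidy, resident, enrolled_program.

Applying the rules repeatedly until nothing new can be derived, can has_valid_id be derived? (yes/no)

Round 1 — R3, R4, R10, derive exempt_fee, cond_1, case_approved.
Round 2 — R1, R5, derive means_tested, household_head.
Round 3 — R12, derive over_18.
Round 4 — R6, derive renewal_due.
Round 5 — R7, derive has_dependent.
Fixed point reached. has_valid_id is concluded only by R2; R2 needs age_verified (never derived).

no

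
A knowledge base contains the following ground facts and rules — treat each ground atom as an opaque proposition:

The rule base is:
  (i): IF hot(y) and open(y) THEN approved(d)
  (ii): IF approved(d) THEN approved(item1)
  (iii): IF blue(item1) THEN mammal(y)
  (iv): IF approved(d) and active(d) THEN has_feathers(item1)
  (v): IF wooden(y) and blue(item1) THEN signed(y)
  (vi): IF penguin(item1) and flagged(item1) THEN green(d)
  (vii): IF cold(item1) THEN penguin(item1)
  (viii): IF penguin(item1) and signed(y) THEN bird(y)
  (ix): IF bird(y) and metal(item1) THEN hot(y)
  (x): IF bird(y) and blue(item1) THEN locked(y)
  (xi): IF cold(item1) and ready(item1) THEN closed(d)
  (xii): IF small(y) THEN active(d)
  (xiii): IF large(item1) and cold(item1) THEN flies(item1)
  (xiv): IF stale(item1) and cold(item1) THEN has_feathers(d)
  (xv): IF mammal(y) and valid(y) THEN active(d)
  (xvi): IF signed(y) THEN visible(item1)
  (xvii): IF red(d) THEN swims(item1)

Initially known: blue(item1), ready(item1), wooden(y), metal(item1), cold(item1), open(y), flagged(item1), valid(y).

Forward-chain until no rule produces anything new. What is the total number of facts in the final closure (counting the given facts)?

Round 1: (iii) [IF blue(item1) THEN mammal(y)]; (v) [IF wooden(y) and blue(item1) THEN signed(y)]; (vii) [IF cold(item1) THEN penguin(item1)]; (xi) [IF cold(item1) and ready(item1) THEN closed(d)]. Adds mammal(y), signed(y), penguin(item1), closed(d).
Round 2: (vi) [IF penguin(item1) and flagged(item1) THEN green(d)]; (viii) [IF penguin(item1) and signed(y) THEN bird(y)]; (xv) [IF mammal(y) and valid(y) THEN active(d)]; (xvi) [IF signed(y) THEN visible(item1)]. Adds green(d), bird(y), active(d), visible(item1).
Round 3: (ix) [IF bird(y) and metal(item1) THEN hot(y)]; (x) [IF bird(y) and blue(item1) THEN locked(y)]. Adds hot(y), locked(y).
Round 4: (i) [IF hot(y) and open(y) THEN approved(d)]. Adds approved(d).
Round 5: (ii) [IF approved(d) THEN approved(item1)]; (iv) [IF approved(d) and active(d) THEN has_feathers(item1)]. Adds approved(item1), has_feathers(item1).
Closure: {active(d), approved(d), approved(item1), bird(y), blue(item1), closed(d), cold(item1), flagged(item1), green(d), has_feathers(item1), hot(y), locked(y), mammal(y), metal(item1), open(y), penguin(item1), ready(item1), signed(y), valid(y), visible(item1), wooden(y)} — 21 facts.

21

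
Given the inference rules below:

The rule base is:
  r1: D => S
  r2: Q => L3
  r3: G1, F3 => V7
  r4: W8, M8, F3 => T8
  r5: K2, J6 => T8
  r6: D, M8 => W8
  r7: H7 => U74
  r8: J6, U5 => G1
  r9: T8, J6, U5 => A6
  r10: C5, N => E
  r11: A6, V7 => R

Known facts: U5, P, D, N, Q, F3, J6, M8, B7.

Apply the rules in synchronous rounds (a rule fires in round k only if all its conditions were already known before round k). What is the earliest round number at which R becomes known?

[1] r1 [D => S]; r2 [Q => L3]; r6 [D, M8 => W8]; r8 [J6, U5 => G1]. ⇒ new: S, L3, W8, G1.
[2] r3 [G1, F3 => V7]; r4 [W8, M8, F3 => T8]. ⇒ new: V7, T8.
[3] r9 [T8, J6, U5 => A6]. ⇒ new: A6.
[4] r11 [A6, V7 => R]. ⇒ new: R.
R first appears in round 4.

4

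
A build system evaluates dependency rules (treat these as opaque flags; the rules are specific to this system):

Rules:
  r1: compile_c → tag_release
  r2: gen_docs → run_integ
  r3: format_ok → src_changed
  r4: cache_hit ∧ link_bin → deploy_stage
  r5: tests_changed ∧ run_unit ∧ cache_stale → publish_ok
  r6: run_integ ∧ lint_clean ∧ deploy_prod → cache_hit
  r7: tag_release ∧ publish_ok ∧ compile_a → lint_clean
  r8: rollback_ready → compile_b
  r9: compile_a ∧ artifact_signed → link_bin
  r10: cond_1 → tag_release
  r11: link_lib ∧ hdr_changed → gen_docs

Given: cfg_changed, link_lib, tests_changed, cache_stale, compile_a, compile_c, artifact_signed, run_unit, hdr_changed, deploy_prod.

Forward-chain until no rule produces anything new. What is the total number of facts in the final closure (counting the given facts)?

Round 1 — r1, r5, r9, r11, derive tag_release, publish_ok, link_bin, gen_docs.
Round 2 — r2, r7, derive run_integ, lint_clean.
Round 3 — r6, derive cache_hit.
Round 4 — r4, derive deploy_stage.
Closure: {artifact_signed, cache_hit, cache_stale, cfg_changed, compile_a, compile_c, deploy_prod, deploy_stage, gen_docs, hdr_changed, link_bin, link_lib, lint_clean, publish_ok, run_integ, run_unit, tag_release, tests_changed} — 18 facts.

18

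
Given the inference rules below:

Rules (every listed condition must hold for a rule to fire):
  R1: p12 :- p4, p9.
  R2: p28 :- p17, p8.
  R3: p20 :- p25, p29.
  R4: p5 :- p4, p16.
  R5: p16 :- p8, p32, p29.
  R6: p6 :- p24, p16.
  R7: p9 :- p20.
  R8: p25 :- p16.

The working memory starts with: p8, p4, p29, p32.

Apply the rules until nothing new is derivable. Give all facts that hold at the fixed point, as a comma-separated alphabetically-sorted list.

p12, p16, p20, p25, p29, p32, p4, p5, p8, p9

Round 1 — R5, derive p16.
Round 2 — R4, R8, derive p5, p25.
Round 3 — R3, derive p20.
Round 4 — R7, derive p9.
Round 5 — R1, derive p12.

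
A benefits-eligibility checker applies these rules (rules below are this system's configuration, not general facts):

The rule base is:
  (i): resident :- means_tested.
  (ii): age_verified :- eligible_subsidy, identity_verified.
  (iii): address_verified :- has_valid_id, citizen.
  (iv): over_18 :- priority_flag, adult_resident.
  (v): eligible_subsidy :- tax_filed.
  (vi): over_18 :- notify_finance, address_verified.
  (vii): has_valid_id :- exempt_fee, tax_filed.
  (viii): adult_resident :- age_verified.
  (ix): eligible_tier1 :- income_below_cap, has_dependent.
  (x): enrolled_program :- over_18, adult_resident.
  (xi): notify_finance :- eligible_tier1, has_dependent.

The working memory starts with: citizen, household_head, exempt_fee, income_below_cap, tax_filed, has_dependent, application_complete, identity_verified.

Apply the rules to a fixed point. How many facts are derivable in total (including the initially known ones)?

Round 1 fires (v), (vii), (ix), giving eligible_subsidy, has_valid_id, eligible_tier1.
Round 2 fires (ii), (iii), (xi), giving age_verified, address_verified, notify_finance.
Round 3 fires (vi), (viii), giving over_18, adult_resident.
Round 4 fires (x), giving enrolled_program.
Closure: {address_verified, adult_resident, age_verified, application_complete, citizen, eligible_subsidy, eligible_tier1, enrolled_program, exempt_fee, has_dependent, has_valid_id, household_head, identity_verified, income_below_cap, notify_finance, over_18, tax_filed} — 17 facts.

17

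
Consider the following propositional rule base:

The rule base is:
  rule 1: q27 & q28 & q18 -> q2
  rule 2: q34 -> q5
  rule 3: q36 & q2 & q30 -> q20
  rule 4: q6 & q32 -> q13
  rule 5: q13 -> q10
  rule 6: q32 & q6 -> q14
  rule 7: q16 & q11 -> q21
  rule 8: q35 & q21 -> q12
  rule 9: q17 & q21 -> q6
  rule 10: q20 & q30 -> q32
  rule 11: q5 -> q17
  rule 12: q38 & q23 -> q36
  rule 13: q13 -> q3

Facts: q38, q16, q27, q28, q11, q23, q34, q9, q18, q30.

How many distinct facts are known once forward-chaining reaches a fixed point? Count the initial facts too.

22

Round 1 fires rule 1, rule 2, rule 7, rule 12, giving q2, q5, q21, q36.
Round 2 fires rule 3, rule 11, giving q20, q17.
Round 3 fires rule 9, rule 10, giving q6, q32.
Round 4 fires rule 4, rule 6, giving q13, q14.
Round 5 fires rule 5, rule 13, giving q10, q3.
Closure: {q10, q11, q13, q14, q16, q17, q18, q2, q20, q21, q23, q27, q28, q3, q30, q32, q34, q36, q38, q5, q6, q9} — 22 facts.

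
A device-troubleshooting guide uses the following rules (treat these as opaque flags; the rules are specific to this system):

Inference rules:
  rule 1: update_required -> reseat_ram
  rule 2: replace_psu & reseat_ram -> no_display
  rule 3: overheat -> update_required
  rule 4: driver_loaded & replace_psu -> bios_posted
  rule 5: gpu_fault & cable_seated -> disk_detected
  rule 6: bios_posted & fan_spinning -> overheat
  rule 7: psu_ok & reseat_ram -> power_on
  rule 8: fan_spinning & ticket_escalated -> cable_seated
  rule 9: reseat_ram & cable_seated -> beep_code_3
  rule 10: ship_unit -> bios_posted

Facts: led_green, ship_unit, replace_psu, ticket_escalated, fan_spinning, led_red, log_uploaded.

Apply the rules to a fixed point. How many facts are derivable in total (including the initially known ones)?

Round 1: rule 8 [fan_spinning & ticket_escalated -> cable_seated]; rule 10 [ship_unit -> bios_posted]. New: cable_seated, bios_posted.
Round 2: rule 6 [bios_posted & fan_spinning -> overheat]. New: overheat.
Round 3: rule 3 [overheat -> update_required]. New: update_required.
Round 4: rule 1 [update_required -> reseat_ram]. New: reseat_ram.
Round 5: rule 2 [replace_psu & reseat_ram -> no_display]; rule 9 [reseat_ram & cable_seated -> beep_code_3]. New: no_display, beep_code_3.
Closure: {beep_code_3, bios_posted, cable_seated, fan_spinning, led_green, led_red, log_uploaded, no_display, overheat, replace_psu, reseat_ram, ship_unit, ticket_escalated, update_required} — 14 facts.

14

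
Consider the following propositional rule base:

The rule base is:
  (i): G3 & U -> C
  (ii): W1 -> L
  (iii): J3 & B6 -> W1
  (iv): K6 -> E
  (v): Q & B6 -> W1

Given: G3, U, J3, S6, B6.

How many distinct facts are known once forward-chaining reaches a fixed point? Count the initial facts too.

8

Round 1: (i) [G3 & U -> C]; (iii) [J3 & B6 -> W1]. Adds C, W1.
Round 2: (ii) [W1 -> L]. Adds L.
Closure: {B6, C, G3, J3, L, S6, U, W1} — 8 facts.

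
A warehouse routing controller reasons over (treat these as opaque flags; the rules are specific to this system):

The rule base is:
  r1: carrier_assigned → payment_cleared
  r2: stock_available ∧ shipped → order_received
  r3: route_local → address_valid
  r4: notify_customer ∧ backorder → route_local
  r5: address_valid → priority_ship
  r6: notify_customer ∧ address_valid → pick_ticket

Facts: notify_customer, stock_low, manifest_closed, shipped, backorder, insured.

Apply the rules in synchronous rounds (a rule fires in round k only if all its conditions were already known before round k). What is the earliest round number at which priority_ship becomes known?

Round 1: r4 [notify_customer ∧ backorder → route_local]. Adds route_local.
Round 2: r3 [route_local → address_valid]. Adds address_valid.
Round 3: r5 [address_valid → priority_ship]; r6 [notify_customer ∧ address_valid → pick_ticket]. Adds priority_ship, pick_ticket.
priority_ship first appears in round 3.

3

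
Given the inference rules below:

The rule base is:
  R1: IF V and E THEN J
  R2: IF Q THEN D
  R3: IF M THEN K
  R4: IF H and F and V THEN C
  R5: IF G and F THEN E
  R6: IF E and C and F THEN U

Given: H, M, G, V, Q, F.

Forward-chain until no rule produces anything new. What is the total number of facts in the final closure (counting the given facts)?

12

Round 1 fires R2, R3, R4, R5, giving D, K, C, E.
Round 2 fires R1, R6, giving J, U.
Closure: {C, D, E, F, G, H, J, K, M, Q, U, V} — 12 facts.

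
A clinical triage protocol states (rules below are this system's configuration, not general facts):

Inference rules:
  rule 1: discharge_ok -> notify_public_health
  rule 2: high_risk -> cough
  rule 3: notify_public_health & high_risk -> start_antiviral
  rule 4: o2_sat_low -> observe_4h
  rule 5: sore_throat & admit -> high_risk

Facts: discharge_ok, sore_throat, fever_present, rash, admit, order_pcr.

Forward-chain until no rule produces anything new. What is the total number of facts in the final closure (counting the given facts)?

10

Round 1 — rule 1, rule 5, derive notify_public_health, high_risk.
Round 2 — rule 2, rule 3, derive cough, start_antiviral.
Closure: {admit, cough, discharge_ok, fever_present, high_risk, notify_public_health, order_pcr, rash, sore_throat, start_antiviral} — 10 facts.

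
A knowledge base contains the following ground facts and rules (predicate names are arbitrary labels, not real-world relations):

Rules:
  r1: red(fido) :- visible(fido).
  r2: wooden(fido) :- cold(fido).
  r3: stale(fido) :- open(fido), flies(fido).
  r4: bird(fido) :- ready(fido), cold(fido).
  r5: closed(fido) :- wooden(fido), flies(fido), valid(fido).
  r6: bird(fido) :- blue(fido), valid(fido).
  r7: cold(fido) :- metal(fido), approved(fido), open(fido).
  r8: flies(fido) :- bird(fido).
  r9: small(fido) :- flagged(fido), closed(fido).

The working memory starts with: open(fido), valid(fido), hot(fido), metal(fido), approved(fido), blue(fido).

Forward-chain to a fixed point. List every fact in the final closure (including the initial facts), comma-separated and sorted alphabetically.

Round 1 fires r6, r7, giving bird(fido), cold(fido).
Round 2 fires r2, r8, giving wooden(fido), flies(fido).
Round 3 fires r3, r5, giving stale(fido), closed(fido).

approved(fido), bird(fido), blue(fido), closed(fido), cold(fido), flies(fido), hot(fido), metal(fido), open(fido), stale(fido), valid(fido), wooden(fido)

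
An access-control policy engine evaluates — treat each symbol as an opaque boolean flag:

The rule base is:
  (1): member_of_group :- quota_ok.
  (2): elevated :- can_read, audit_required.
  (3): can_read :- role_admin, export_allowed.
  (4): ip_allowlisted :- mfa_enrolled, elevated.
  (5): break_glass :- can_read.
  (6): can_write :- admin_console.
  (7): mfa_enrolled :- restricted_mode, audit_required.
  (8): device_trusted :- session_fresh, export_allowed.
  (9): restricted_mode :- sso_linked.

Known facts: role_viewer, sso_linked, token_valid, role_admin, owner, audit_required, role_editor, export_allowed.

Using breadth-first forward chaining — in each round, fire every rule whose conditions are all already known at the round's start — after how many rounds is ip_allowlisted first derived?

Round 1 — (3), (9), derive can_read, restricted_mode.
Round 2 — (2), (5), (7), derive elevated, break_glass, mfa_enrolled.
Round 3 — (4), derive ip_allowlisted.
ip_allowlisted first appears in round 3.

3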